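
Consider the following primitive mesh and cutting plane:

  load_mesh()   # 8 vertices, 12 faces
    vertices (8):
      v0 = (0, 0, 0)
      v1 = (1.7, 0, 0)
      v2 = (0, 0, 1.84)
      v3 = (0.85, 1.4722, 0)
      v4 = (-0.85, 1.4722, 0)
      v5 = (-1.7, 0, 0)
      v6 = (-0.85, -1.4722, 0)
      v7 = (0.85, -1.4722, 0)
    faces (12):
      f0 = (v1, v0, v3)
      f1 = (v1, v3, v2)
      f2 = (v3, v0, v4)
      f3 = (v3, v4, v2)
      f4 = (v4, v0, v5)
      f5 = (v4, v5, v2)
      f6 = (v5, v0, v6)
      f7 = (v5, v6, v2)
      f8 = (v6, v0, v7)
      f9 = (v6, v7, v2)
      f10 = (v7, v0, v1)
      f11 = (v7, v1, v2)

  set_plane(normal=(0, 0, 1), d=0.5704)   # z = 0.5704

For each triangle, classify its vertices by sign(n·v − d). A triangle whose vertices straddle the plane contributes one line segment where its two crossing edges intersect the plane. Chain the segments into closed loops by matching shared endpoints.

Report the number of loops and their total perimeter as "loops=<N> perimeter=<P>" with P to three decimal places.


Straddling triangles (6 of 12):
  (v1,v3,v2) [--+] → (0.5865, 1.01582, 0.5704)–(1.173, 0, 0.5704)  len=1.1730
  (v3,v4,v2) [--+] → (-0.5865, 1.01582, 0.5704)–(0.5865, 1.01582, 0.5704)  len=1.1730
  (v4,v5,v2) [--+] → (-1.173, 0, 0.5704)–(-0.5865, 1.01582, 0.5704)  len=1.1730
  (v5,v6,v2) [--+] → (-0.5865, -1.01582, 0.5704)–(-1.173, 0, 0.5704)  len=1.1730
  (v6,v7,v2) [--+] → (0.5865, -1.01582, 0.5704)–(-0.5865, -1.01582, 0.5704)  len=1.1730
  (v7,v1,v2) [--+] → (1.173, 0, 0.5704)–(0.5865, -1.01582, 0.5704)  len=1.1730

Chained into 1 loop(s):
  loop 1: 6 segments, perimeter = 7.0379
Total perimeter = 7.038

loops=1 perimeter=7.038


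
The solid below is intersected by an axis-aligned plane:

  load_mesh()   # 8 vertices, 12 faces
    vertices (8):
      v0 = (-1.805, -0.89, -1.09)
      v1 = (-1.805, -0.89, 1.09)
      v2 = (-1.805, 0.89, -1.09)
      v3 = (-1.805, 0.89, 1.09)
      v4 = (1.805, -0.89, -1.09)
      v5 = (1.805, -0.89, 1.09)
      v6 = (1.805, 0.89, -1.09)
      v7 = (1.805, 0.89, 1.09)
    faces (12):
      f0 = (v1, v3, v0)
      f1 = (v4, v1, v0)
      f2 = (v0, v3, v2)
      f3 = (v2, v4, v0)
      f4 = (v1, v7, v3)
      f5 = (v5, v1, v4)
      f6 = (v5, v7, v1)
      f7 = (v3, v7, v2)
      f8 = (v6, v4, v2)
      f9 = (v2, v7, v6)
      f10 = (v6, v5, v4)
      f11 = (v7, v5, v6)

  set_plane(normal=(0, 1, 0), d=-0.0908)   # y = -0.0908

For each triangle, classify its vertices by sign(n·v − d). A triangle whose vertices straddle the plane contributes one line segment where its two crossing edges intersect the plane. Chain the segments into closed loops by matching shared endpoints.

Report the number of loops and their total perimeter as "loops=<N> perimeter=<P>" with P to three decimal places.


Straddling triangles (8 of 12):
  (v1,v3,v0) [-+-] → (-1.805, -0.0908, 1.09)–(-1.805, -0.0908, -0.111204)  len=1.2012
  (v0,v3,v2) [-++] → (-1.805, -0.0908, -0.111204)–(-1.805, -0.0908, -1.09)  len=0.9788
  (v2,v4,v0) [+--] → (0.184151, -0.0908, -1.09)–(-1.805, -0.0908, -1.09)  len=1.9892
  (v1,v7,v3) [-++] → (-0.184151, -0.0908, 1.09)–(-1.805, -0.0908, 1.09)  len=1.6208
  (v5,v7,v1) [-+-] → (1.805, -0.0908, 1.09)–(-0.184151, -0.0908, 1.09)  len=1.9892
  (v6,v4,v2) [+-+] → (1.805, -0.0908, -1.09)–(0.184151, -0.0908, -1.09)  len=1.6208
  (v6,v5,v4) [+--] → (1.805, -0.0908, 0.111204)–(1.805, -0.0908, -1.09)  len=1.2012
  (v7,v5,v6) [+-+] → (1.805, -0.0908, 1.09)–(1.805, -0.0908, 0.111204)  len=0.9788

Chained into 1 loop(s):
  loop 1: 8 segments, perimeter = 11.5800
Total perimeter = 11.580

loops=1 perimeter=11.580


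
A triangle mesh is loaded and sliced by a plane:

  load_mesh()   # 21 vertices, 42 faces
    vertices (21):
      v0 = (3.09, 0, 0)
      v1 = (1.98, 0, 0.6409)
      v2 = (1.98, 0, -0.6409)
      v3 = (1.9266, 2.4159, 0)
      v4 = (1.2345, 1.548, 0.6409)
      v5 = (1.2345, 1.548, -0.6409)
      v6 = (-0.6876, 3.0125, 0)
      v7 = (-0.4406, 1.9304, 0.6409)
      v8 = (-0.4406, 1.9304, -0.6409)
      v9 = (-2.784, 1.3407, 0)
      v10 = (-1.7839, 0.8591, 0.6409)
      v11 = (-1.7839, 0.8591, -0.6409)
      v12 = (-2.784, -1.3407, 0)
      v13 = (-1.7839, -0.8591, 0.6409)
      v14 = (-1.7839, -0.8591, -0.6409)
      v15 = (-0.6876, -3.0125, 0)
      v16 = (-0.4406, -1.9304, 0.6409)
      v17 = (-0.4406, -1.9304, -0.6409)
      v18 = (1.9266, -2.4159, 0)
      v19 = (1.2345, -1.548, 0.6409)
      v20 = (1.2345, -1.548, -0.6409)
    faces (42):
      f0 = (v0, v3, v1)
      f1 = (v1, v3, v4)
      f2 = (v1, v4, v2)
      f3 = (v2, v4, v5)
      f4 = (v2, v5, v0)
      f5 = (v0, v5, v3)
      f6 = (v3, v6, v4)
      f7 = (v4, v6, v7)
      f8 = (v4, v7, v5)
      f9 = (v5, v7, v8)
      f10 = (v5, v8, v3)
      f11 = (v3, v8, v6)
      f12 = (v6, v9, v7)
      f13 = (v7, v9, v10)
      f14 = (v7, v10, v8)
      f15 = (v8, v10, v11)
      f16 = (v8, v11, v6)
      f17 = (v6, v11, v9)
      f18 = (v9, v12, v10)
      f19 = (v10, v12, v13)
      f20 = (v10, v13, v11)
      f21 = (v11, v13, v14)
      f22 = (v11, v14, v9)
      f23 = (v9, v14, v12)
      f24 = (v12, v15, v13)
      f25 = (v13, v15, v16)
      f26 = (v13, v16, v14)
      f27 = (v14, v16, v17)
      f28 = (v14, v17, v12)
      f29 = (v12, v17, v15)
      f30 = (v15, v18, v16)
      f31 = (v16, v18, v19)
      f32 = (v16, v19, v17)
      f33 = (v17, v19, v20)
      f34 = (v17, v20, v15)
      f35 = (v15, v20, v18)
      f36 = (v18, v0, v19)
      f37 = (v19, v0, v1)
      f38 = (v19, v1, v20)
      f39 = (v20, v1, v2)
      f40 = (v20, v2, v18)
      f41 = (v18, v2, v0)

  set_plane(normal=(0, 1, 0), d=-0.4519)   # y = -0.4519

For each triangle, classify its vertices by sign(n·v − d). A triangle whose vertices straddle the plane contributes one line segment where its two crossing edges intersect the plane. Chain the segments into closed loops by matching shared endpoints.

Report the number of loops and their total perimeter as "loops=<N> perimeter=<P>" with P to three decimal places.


Straddling triangles (12 of 42):
  (v9,v12,v10) [+-+] → (-2.784, -0.4519, 0)–(-2.37992, -0.4519, 0.258947)  len=0.4799
  (v10,v12,v13) [+--] → (-2.37992, -0.4519, 0.258947)–(-1.7839, -0.4519, 0.6409)  len=0.7079
  (v10,v13,v11) [+-+] → (-1.7839, -0.4519, 0.6409)–(-1.7839, -0.4519, 0.337123)  len=0.3038
  (v11,v13,v14) [+--] → (-1.7839, -0.4519, 0.337123)–(-1.7839, -0.4519, -0.6409)  len=0.9780
  (v11,v14,v9) [+-+] → (-1.7839, -0.4519, -0.6409)–(-1.96903, -0.4519, -0.522264)  len=0.2199
  (v9,v14,v12) [+--] → (-1.96903, -0.4519, -0.522264)–(-2.784, -0.4519, 0)  len=0.9680
  (v18,v0,v19) [-+-] → (2.87238, -0.4519, 0)–(2.54833, -0.4519, 0.187095)  len=0.3742
  (v19,v0,v1) [-++] → (2.54833, -0.4519, 0.187095)–(1.76237, -0.4519, 0.6409)  len=0.9076
  (v19,v1,v20) [-+-] → (1.76237, -0.4519, 0.6409)–(1.76237, -0.4519, 0.26671)  len=0.3742
  (v20,v1,v2) [-++] → (1.76237, -0.4519, 0.26671)–(1.76237, -0.4519, -0.6409)  len=0.9076
  (v20,v2,v18) [-+-] → (1.76237, -0.4519, -0.6409)–(1.97001, -0.4519, -0.521018)  len=0.2398
  (v18,v2,v0) [-++] → (1.97001, -0.4519, -0.521018)–(2.87238, -0.4519, 0)  len=1.0420

Chained into 2 loop(s):
  loop 1: 6 segments, perimeter = 3.6575
  loop 2: 6 segments, perimeter = 3.8453
Total perimeter = 7.503

loops=2 perimeter=7.503


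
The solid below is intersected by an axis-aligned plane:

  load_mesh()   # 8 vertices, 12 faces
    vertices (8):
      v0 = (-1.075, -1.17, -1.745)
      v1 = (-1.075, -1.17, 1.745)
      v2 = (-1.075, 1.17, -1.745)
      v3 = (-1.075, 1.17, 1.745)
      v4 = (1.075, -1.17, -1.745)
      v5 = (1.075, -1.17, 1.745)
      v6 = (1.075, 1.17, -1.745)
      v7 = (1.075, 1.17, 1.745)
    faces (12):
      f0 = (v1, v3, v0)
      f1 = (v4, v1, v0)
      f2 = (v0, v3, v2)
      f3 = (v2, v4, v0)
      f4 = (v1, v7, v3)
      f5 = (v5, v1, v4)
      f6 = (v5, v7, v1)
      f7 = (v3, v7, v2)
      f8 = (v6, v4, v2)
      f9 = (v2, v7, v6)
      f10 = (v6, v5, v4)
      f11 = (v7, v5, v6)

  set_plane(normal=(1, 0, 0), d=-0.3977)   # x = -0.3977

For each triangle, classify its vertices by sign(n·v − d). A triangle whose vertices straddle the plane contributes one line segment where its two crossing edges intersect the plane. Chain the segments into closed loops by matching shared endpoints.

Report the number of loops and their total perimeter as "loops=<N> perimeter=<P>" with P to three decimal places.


Straddling triangles (8 of 12):
  (v4,v1,v0) [+--] → (-0.3977, -1.17, 0.645569)–(-0.3977, -1.17, -1.745)  len=2.3906
  (v2,v4,v0) [-+-] → (-0.3977, 0.432846, -1.745)–(-0.3977, -1.17, -1.745)  len=1.6028
  (v1,v7,v3) [-+-] → (-0.3977, -0.432846, 1.745)–(-0.3977, 1.17, 1.745)  len=1.6028
  (v5,v1,v4) [+-+] → (-0.3977, -1.17, 1.745)–(-0.3977, -1.17, 0.645569)  len=1.0994
  (v5,v7,v1) [++-] → (-0.3977, -0.432846, 1.745)–(-0.3977, -1.17, 1.745)  len=0.7372
  (v3,v7,v2) [-+-] → (-0.3977, 1.17, 1.745)–(-0.3977, 1.17, -0.645569)  len=2.3906
  (v6,v4,v2) [++-] → (-0.3977, 0.432846, -1.745)–(-0.3977, 1.17, -1.745)  len=0.7372
  (v2,v7,v6) [-++] → (-0.3977, 1.17, -0.645569)–(-0.3977, 1.17, -1.745)  len=1.0994

Chained into 1 loop(s):
  loop 1: 8 segments, perimeter = 11.6600
Total perimeter = 11.660

loops=1 perimeter=11.660


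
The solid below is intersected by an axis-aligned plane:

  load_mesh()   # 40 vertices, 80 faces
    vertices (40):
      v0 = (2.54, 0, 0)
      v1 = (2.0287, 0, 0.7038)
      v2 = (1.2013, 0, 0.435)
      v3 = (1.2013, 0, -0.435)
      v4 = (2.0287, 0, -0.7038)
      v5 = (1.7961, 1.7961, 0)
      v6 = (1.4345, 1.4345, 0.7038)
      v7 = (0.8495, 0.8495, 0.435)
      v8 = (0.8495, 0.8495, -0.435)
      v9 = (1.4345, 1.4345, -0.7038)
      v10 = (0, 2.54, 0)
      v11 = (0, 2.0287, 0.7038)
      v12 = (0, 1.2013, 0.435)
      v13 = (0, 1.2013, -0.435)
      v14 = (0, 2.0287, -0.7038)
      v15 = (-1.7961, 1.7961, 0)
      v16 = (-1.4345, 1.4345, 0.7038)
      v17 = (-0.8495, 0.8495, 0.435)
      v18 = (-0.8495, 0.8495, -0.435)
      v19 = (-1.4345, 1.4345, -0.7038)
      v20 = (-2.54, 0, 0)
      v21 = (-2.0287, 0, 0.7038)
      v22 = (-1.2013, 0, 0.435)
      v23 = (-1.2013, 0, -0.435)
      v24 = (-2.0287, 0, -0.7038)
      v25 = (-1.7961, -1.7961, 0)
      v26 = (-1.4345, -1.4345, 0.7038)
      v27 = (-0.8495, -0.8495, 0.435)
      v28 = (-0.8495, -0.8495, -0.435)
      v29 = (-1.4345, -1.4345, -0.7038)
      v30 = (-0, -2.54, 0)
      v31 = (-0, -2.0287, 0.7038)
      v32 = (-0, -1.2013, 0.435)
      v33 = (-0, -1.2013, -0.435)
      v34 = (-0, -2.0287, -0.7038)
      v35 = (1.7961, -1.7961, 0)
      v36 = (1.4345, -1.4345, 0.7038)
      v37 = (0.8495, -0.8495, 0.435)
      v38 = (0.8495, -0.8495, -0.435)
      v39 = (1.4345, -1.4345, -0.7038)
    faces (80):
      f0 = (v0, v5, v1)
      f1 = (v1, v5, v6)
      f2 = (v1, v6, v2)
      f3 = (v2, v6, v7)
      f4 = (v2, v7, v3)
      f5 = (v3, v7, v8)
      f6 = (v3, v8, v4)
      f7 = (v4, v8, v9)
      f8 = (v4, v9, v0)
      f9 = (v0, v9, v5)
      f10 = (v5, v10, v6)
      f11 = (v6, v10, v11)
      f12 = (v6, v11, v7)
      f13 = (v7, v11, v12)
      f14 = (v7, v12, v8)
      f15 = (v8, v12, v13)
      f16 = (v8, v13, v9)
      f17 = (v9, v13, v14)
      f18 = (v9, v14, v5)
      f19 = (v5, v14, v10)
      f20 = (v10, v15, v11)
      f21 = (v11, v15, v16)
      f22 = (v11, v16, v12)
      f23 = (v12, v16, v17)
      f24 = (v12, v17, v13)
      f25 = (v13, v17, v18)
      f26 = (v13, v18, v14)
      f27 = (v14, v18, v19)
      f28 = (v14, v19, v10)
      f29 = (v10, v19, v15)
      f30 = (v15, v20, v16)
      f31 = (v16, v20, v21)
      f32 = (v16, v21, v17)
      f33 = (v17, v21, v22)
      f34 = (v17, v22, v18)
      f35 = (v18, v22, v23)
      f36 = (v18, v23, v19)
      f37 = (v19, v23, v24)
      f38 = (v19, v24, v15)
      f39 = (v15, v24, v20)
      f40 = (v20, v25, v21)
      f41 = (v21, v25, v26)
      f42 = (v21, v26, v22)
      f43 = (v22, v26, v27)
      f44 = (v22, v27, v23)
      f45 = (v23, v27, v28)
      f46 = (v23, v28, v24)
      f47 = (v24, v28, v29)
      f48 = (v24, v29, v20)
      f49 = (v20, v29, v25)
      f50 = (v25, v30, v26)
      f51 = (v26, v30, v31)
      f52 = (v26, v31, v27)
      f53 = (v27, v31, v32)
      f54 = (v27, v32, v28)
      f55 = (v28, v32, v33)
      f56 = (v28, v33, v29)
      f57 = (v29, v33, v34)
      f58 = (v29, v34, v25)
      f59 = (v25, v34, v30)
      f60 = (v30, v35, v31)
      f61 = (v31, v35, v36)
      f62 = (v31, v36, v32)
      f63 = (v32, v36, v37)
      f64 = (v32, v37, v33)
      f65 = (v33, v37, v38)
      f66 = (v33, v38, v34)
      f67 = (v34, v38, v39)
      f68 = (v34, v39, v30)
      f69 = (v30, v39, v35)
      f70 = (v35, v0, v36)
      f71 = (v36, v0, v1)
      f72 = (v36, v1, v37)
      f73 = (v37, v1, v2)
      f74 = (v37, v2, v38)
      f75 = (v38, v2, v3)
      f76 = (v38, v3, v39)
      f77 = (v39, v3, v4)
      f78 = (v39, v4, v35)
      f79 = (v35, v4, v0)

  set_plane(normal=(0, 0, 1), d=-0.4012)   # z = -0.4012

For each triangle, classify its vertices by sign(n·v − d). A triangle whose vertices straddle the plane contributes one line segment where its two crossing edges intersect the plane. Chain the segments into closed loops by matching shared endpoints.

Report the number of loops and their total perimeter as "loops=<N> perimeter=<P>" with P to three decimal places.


loops=2 perimeter=21.123

Straddling triangles (32 of 80):
  (v2,v7,v3) [++-] → (1.18763, 0.0330036, -0.4012)–(1.2013, 0, -0.4012)  len=0.0357
  (v3,v7,v8) [-+-] → (1.18763, 0.0330036, -0.4012)–(0.8495, 0.8495, -0.4012)  len=0.8837
  (v4,v9,v0) [--+] → (1.90981, 0.817734, -0.4012)–(2.24853, 0, -0.4012)  len=0.8851
  (v0,v9,v5) [+-+] → (1.90981, 0.817734, -0.4012)–(1.58997, 1.58997, -0.4012)  len=0.8359
  (v7,v12,v8) [++-] → (0.816496, 0.863168, -0.4012)–(0.8495, 0.8495, -0.4012)  len=0.0357
  (v8,v12,v13) [-+-] → (0.816496, 0.863168, -0.4012)–(0, 1.2013, -0.4012)  len=0.8837
  (v9,v14,v5) [--+] → (0.772236, 1.92869, -0.4012)–(1.58997, 1.58997, -0.4012)  len=0.8851
  (v5,v14,v10) [+-+] → (0.772236, 1.92869, -0.4012)–(0, 2.24853, -0.4012)  len=0.8359
  (v12,v17,v13) [++-] → (-0.0330036, 1.18763, -0.4012)–(0, 1.2013, -0.4012)  len=0.0357
  (v13,v17,v18) [-+-] → (-0.0330036, 1.18763, -0.4012)–(-0.8495, 0.8495, -0.4012)  len=0.8837
  (v14,v19,v10) [--+] → (-0.817734, 1.90981, -0.4012)–(0, 2.24853, -0.4012)  len=0.8851
  (v10,v19,v15) [+-+] → (-0.817734, 1.90981, -0.4012)–(-1.58997, 1.58997, -0.4012)  len=0.8359
  (v17,v22,v18) [++-] → (-0.863168, 0.816496, -0.4012)–(-0.8495, 0.8495, -0.4012)  len=0.0357
  (v18,v22,v23) [-+-] → (-0.863168, 0.816496, -0.4012)–(-1.2013, 0, -0.4012)  len=0.8837
  (v19,v24,v15) [--+] → (-1.92869, 0.772236, -0.4012)–(-1.58997, 1.58997, -0.4012)  len=0.8851
  (v15,v24,v20) [+-+] → (-1.92869, 0.772236, -0.4012)–(-2.24853, 0, -0.4012)  len=0.8359
  (v22,v27,v23) [++-] → (-1.18763, -0.0330036, -0.4012)–(-1.2013, 0, -0.4012)  len=0.0357
  (v23,v27,v28) [-+-] → (-1.18763, -0.0330036, -0.4012)–(-0.8495, -0.8495, -0.4012)  len=0.8837
  (v24,v29,v20) [--+] → (-1.90981, -0.817734, -0.4012)–(-2.24853, 0, -0.4012)  len=0.8851
  (v20,v29,v25) [+-+] → (-1.90981, -0.817734, -0.4012)–(-1.58997, -1.58997, -0.4012)  len=0.8359
  (v27,v32,v28) [++-] → (-0.816496, -0.863168, -0.4012)–(-0.8495, -0.8495, -0.4012)  len=0.0357
  (v28,v32,v33) [-+-] → (-0.816496, -0.863168, -0.4012)–(0, -1.2013, -0.4012)  len=0.8837
  (v29,v34,v25) [--+] → (-0.772236, -1.92869, -0.4012)–(-1.58997, -1.58997, -0.4012)  len=0.8851
  (v25,v34,v30) [+-+] → (-0.772236, -1.92869, -0.4012)–(0, -2.24853, -0.4012)  len=0.8359
  (v32,v37,v33) [++-] → (0.0330036, -1.18763, -0.4012)–(0, -1.2013, -0.4012)  len=0.0357
  (v33,v37,v38) [-+-] → (0.0330036, -1.18763, -0.4012)–(0.8495, -0.8495, -0.4012)  len=0.8837
  (v34,v39,v30) [--+] → (0.817734, -1.90981, -0.4012)–(0, -2.24853, -0.4012)  len=0.8851
  (v30,v39,v35) [+-+] → (0.817734, -1.90981, -0.4012)–(1.58997, -1.58997, -0.4012)  len=0.8359
  (v37,v2,v38) [++-] → (0.863168, -0.816496, -0.4012)–(0.8495, -0.8495, -0.4012)  len=0.0357
  (v38,v2,v3) [-+-] → (0.863168, -0.816496, -0.4012)–(1.2013, 0, -0.4012)  len=0.8837
  (v39,v4,v35) [--+] → (1.92869, -0.772236, -0.4012)–(1.58997, -1.58997, -0.4012)  len=0.8851
  (v35,v4,v0) [+-+] → (1.92869, -0.772236, -0.4012)–(2.24853, 0, -0.4012)  len=0.8359

Chained into 2 loop(s):
  loop 1: 16 segments, perimeter = 7.3557
  loop 2: 16 segments, perimeter = 13.7677
Total perimeter = 21.123


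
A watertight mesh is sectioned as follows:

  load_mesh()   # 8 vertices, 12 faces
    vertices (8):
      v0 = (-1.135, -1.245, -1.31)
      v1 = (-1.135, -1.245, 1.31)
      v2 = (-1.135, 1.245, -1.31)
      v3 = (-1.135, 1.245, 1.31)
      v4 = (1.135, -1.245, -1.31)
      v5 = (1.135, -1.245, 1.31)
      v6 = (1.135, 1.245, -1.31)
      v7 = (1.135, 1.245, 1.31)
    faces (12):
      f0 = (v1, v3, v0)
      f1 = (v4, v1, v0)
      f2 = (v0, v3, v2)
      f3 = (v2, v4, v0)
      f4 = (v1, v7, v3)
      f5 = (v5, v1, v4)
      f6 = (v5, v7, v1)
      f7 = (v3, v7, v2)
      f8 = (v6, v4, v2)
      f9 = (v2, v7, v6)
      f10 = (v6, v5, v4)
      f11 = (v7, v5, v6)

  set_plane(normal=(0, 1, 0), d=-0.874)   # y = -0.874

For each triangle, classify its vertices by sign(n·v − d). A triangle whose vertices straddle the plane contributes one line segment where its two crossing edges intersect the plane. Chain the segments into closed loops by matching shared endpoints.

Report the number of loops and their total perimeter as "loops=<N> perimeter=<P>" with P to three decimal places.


Straddling triangles (8 of 12):
  (v1,v3,v0) [-+-] → (-1.135, -0.874, 1.31)–(-1.135, -0.874, -0.919631)  len=2.2296
  (v0,v3,v2) [-++] → (-1.135, -0.874, -0.919631)–(-1.135, -0.874, -1.31)  len=0.3904
  (v2,v4,v0) [+--] → (0.796779, -0.874, -1.31)–(-1.135, -0.874, -1.31)  len=1.9318
  (v1,v7,v3) [-++] → (-0.796779, -0.874, 1.31)–(-1.135, -0.874, 1.31)  len=0.3382
  (v5,v7,v1) [-+-] → (1.135, -0.874, 1.31)–(-0.796779, -0.874, 1.31)  len=1.9318
  (v6,v4,v2) [+-+] → (1.135, -0.874, -1.31)–(0.796779, -0.874, -1.31)  len=0.3382
  (v6,v5,v4) [+--] → (1.135, -0.874, 0.919631)–(1.135, -0.874, -1.31)  len=2.2296
  (v7,v5,v6) [+-+] → (1.135, -0.874, 1.31)–(1.135, -0.874, 0.919631)  len=0.3904

Chained into 1 loop(s):
  loop 1: 8 segments, perimeter = 9.7800
Total perimeter = 9.780

loops=1 perimeter=9.780


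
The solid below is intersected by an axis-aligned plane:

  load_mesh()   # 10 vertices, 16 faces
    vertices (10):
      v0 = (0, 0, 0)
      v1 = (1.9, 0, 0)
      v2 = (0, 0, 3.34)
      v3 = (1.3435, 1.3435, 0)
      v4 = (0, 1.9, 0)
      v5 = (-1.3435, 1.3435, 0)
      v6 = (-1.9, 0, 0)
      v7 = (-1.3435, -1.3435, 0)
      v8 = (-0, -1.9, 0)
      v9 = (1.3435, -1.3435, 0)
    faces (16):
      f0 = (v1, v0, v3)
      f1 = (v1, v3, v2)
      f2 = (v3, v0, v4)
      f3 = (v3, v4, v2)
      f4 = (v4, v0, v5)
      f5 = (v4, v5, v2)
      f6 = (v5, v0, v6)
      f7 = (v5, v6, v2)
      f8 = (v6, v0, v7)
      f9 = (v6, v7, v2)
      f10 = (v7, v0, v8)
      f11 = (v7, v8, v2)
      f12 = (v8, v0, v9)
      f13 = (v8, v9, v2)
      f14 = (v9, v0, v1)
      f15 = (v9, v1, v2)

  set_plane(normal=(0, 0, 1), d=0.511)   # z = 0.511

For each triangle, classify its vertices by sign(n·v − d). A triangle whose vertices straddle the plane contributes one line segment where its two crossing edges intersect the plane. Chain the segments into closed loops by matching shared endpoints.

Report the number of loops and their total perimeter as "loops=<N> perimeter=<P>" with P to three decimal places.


Straddling triangles (8 of 16):
  (v1,v3,v2) [--+] → (1.13795, 1.13795, 0.511)–(1.60931, 0, 0.511)  len=1.2317
  (v3,v4,v2) [--+] → (0, 1.60931, 0.511)–(1.13795, 1.13795, 0.511)  len=1.2317
  (v4,v5,v2) [--+] → (-1.13795, 1.13795, 0.511)–(0, 1.60931, 0.511)  len=1.2317
  (v5,v6,v2) [--+] → (-1.60931, 0, 0.511)–(-1.13795, 1.13795, 0.511)  len=1.2317
  (v6,v7,v2) [--+] → (-1.13795, -1.13795, 0.511)–(-1.60931, 0, 0.511)  len=1.2317
  (v7,v8,v2) [--+] → (0, -1.60931, 0.511)–(-1.13795, -1.13795, 0.511)  len=1.2317
  (v8,v9,v2) [--+] → (1.13795, -1.13795, 0.511)–(0, -1.60931, 0.511)  len=1.2317
  (v9,v1,v2) [--+] → (1.60931, 0, 0.511)–(1.13795, -1.13795, 0.511)  len=1.2317

Chained into 1 loop(s):
  loop 1: 8 segments, perimeter = 9.8537
Total perimeter = 9.854

loops=1 perimeter=9.854


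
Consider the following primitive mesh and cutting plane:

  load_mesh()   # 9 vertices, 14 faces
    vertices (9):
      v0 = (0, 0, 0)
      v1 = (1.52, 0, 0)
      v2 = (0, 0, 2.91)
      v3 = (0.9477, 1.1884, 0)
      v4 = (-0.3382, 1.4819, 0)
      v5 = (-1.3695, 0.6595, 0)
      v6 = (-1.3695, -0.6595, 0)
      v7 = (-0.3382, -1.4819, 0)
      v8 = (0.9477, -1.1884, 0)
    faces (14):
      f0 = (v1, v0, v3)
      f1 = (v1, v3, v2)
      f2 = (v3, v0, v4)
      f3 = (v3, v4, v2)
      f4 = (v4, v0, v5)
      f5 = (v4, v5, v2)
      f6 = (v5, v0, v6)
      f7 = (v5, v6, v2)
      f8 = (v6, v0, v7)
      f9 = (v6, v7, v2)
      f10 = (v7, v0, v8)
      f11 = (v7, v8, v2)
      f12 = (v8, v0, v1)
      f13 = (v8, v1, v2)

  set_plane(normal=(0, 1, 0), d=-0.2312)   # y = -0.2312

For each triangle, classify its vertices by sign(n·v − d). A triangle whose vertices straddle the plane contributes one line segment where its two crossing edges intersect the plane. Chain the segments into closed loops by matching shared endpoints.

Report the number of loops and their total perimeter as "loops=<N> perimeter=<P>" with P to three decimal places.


Straddling triangles (8 of 14):
  (v5,v0,v6) [++-] → (-0.480104, -0.2312, 0)–(-1.3695, -0.2312, 0)  len=0.8894
  (v5,v6,v2) [+-+] → (-1.3695, -0.2312, 0)–(-0.480104, -0.2312, 1.88985)  len=2.0887
  (v6,v0,v7) [-+-] → (-0.480104, -0.2312, 0)–(-0.0527646, -0.2312, 0)  len=0.4273
  (v6,v7,v2) [--+] → (-0.0527646, -0.2312, 2.45599)–(-0.480104, -0.2312, 1.88985)  len=0.7093
  (v7,v0,v8) [-+-] → (-0.0527646, -0.2312, 0)–(0.184372, -0.2312, 0)  len=0.2371
  (v7,v8,v2) [--+] → (0.184372, -0.2312, 2.34387)–(-0.0527646, -0.2312, 2.45599)  len=0.2623
  (v8,v0,v1) [-++] → (0.184372, -0.2312, 0)–(1.40866, -0.2312, 0)  len=1.2243
  (v8,v1,v2) [-++] → (1.40866, -0.2312, 0)–(0.184372, -0.2312, 2.34387)  len=2.6444

Chained into 1 loop(s):
  loop 1: 8 segments, perimeter = 8.4828
Total perimeter = 8.483

loops=1 perimeter=8.483


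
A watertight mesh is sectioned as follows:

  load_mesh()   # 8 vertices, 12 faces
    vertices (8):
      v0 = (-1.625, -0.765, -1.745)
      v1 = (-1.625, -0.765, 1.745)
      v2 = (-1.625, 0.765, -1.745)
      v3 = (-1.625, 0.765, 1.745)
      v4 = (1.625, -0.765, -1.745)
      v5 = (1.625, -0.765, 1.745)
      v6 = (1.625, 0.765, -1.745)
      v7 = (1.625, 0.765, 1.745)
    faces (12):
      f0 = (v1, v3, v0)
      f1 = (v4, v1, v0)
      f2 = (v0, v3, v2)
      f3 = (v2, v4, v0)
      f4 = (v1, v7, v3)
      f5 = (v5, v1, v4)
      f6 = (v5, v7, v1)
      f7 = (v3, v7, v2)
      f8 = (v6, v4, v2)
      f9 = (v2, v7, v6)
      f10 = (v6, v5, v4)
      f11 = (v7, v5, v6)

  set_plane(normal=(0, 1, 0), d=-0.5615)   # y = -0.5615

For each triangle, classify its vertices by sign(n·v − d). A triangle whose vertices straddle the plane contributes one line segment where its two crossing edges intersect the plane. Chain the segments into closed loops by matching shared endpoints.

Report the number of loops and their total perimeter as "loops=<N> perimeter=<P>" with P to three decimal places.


loops=1 perimeter=13.480

Straddling triangles (8 of 12):
  (v1,v3,v0) [-+-] → (-1.625, -0.5615, 1.745)–(-1.625, -0.5615, -1.28081)  len=3.0258
  (v0,v3,v2) [-++] → (-1.625, -0.5615, -1.28081)–(-1.625, -0.5615, -1.745)  len=0.4642
  (v2,v4,v0) [+--] → (1.19273, -0.5615, -1.745)–(-1.625, -0.5615, -1.745)  len=2.8177
  (v1,v7,v3) [-++] → (-1.19273, -0.5615, 1.745)–(-1.625, -0.5615, 1.745)  len=0.4323
  (v5,v7,v1) [-+-] → (1.625, -0.5615, 1.745)–(-1.19273, -0.5615, 1.745)  len=2.8177
  (v6,v4,v2) [+-+] → (1.625, -0.5615, -1.745)–(1.19273, -0.5615, -1.745)  len=0.4323
  (v6,v5,v4) [+--] → (1.625, -0.5615, 1.28081)–(1.625, -0.5615, -1.745)  len=3.0258
  (v7,v5,v6) [+-+] → (1.625, -0.5615, 1.745)–(1.625, -0.5615, 1.28081)  len=0.4642

Chained into 1 loop(s):
  loop 1: 8 segments, perimeter = 13.4800
Total perimeter = 13.480


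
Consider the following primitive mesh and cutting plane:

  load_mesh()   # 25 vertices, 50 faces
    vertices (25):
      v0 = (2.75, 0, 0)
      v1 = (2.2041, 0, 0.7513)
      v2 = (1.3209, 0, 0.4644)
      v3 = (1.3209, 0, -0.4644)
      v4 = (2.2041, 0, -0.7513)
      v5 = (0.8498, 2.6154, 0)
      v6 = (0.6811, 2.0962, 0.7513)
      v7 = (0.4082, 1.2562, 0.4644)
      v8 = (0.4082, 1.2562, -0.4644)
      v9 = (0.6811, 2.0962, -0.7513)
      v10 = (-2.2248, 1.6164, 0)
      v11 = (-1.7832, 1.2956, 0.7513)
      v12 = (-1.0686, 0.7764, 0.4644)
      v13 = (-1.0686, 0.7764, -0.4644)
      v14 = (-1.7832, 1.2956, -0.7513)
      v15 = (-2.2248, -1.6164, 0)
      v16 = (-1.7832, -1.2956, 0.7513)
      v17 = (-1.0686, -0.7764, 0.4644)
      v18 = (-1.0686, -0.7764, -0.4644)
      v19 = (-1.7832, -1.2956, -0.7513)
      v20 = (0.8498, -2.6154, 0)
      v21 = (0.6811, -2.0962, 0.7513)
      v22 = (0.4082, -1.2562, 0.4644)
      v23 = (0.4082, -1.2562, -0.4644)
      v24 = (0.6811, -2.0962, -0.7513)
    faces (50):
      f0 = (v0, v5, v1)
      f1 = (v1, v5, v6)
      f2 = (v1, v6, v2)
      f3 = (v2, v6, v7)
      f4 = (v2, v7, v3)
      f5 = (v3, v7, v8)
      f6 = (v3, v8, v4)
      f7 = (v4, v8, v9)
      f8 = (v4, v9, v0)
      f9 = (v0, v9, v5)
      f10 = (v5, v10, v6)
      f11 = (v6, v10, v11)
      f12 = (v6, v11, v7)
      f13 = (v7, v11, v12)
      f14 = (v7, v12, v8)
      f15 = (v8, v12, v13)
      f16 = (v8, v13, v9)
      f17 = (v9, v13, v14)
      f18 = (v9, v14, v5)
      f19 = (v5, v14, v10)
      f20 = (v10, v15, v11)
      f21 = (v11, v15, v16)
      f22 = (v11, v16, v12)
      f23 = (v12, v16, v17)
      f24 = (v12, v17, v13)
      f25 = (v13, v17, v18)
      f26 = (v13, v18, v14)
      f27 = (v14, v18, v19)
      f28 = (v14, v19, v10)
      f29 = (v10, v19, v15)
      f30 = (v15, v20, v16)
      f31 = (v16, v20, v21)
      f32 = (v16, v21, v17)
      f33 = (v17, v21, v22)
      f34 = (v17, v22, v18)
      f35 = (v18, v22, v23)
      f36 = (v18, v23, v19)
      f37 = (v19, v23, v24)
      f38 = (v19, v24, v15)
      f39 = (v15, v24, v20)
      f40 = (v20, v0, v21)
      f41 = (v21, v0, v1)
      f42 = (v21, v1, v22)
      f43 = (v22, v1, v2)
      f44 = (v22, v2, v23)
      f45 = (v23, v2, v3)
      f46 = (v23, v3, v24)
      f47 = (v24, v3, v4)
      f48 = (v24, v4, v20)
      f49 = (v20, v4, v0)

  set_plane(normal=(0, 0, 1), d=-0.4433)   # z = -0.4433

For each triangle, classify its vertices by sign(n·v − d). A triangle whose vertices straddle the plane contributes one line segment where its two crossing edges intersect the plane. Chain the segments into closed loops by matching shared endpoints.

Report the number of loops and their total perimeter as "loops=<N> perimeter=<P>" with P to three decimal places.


Straddling triangles (20 of 50):
  (v2,v7,v3) [++-] → (1.30017, 0.0285377, -0.4433)–(1.3209, 0, -0.4433)  len=0.0353
  (v3,v7,v8) [-+-] → (1.30017, 0.0285377, -0.4433)–(0.4082, 1.2562, -0.4433)  len=1.5175
  (v4,v9,v0) [--+] → (1.52926, 1.23685, -0.4433)–(2.4279, 0, -0.4433)  len=1.5288
  (v0,v9,v5) [+-+] → (1.52926, 1.23685, -0.4433)–(0.75026, 2.30905, -0.4433)  len=1.3253
  (v7,v12,v8) [++-] → (0.374651, 1.2453, -0.4433)–(0.4082, 1.2562, -0.4433)  len=0.0353
  (v8,v12,v13) [-+-] → (0.374651, 1.2453, -0.4433)–(-1.0686, 0.7764, -0.4433)  len=1.5175
  (v9,v14,v5) [--+] → (-0.703786, 1.83666, -0.4433)–(0.75026, 2.30905, -0.4433)  len=1.5289
  (v5,v14,v10) [+-+] → (-0.703786, 1.83666, -0.4433)–(-1.96424, 1.42711, -0.4433)  len=1.3253
  (v12,v17,v13) [++-] → (-1.0686, 0.741124, -0.4433)–(-1.0686, 0.7764, -0.4433)  len=0.0353
  (v13,v17,v18) [-+-] → (-1.0686, 0.741124, -0.4433)–(-1.0686, -0.7764, -0.4433)  len=1.5175
  (v14,v19,v10) [--+] → (-1.96424, -0.101808, -0.4433)–(-1.96424, 1.42711, -0.4433)  len=1.5289
  (v10,v19,v15) [+-+] → (-1.96424, -0.101808, -0.4433)–(-1.96424, -1.42711, -0.4433)  len=1.3253
  (v17,v22,v18) [++-] → (-1.03505, -0.7873, -0.4433)–(-1.0686, -0.7764, -0.4433)  len=0.0353
  (v18,v22,v23) [-+-] → (-1.03505, -0.7873, -0.4433)–(0.4082, -1.2562, -0.4433)  len=1.5175
  (v19,v24,v15) [--+] → (-0.510191, -1.8995, -0.4433)–(-1.96424, -1.42711, -0.4433)  len=1.5289
  (v15,v24,v20) [+-+] → (-0.510191, -1.8995, -0.4433)–(0.75026, -2.30905, -0.4433)  len=1.3253
  (v22,v2,v23) [++-] → (0.428934, -1.22766, -0.4433)–(0.4082, -1.2562, -0.4433)  len=0.0353
  (v23,v2,v3) [-+-] → (0.428934, -1.22766, -0.4433)–(1.3209, 0, -0.4433)  len=1.5175
  (v24,v4,v20) [--+] → (1.6489, -1.0722, -0.4433)–(0.75026, -2.30905, -0.4433)  len=1.5288
  (v20,v4,v0) [+-+] → (1.6489, -1.0722, -0.4433)–(2.4279, 0, -0.4433)  len=1.3253

Chained into 2 loop(s):
  loop 1: 10 segments, perimeter = 7.7639
  loop 2: 10 segments, perimeter = 14.2709
Total perimeter = 22.035

loops=2 perimeter=22.035


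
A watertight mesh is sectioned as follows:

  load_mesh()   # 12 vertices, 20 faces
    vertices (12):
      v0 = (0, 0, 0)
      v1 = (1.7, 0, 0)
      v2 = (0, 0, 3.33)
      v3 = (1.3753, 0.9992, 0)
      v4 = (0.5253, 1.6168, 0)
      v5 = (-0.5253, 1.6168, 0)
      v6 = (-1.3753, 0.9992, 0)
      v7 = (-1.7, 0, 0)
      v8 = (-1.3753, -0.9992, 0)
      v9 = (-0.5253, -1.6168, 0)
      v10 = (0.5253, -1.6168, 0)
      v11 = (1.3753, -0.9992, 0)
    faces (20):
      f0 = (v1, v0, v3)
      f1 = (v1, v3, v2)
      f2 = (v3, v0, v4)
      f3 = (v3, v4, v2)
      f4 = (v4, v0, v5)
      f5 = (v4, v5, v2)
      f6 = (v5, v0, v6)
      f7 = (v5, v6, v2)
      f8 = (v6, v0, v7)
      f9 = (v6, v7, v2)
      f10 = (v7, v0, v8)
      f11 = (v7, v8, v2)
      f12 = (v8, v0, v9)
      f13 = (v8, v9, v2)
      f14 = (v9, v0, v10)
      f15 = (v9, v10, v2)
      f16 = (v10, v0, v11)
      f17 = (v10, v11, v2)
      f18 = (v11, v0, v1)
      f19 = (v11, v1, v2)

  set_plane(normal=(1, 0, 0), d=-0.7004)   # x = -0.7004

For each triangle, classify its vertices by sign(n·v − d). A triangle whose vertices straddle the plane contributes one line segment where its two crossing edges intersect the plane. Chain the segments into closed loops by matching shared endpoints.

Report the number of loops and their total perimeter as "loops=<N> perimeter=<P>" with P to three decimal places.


loops=1 perimeter=7.997

Straddling triangles (8 of 20):
  (v5,v0,v6) [++-] → (-0.7004, 0.508863, 0)–(-0.7004, 1.48957, 0)  len=0.9807
  (v5,v6,v2) [+-+] → (-0.7004, 1.48957, 0)–(-0.7004, 0.508863, 1.63413)  len=1.9058
  (v6,v0,v7) [-+-] → (-0.7004, 0.508863, 0)–(-0.7004, 0, 0)  len=0.5089
  (v6,v7,v2) [--+] → (-0.7004, 0, 1.95804)–(-0.7004, 0.508863, 1.63413)  len=0.6032
  (v7,v0,v8) [-+-] → (-0.7004, 0, 0)–(-0.7004, -0.508863, 0)  len=0.5089
  (v7,v8,v2) [--+] → (-0.7004, -0.508863, 1.63413)–(-0.7004, 0, 1.95804)  len=0.6032
  (v8,v0,v9) [-++] → (-0.7004, -0.508863, 0)–(-0.7004, -1.48957, 0)  len=0.9807
  (v8,v9,v2) [-++] → (-0.7004, -1.48957, 0)–(-0.7004, -0.508863, 1.63413)  len=1.9058

Chained into 1 loop(s):
  loop 1: 8 segments, perimeter = 7.9972
Total perimeter = 7.997


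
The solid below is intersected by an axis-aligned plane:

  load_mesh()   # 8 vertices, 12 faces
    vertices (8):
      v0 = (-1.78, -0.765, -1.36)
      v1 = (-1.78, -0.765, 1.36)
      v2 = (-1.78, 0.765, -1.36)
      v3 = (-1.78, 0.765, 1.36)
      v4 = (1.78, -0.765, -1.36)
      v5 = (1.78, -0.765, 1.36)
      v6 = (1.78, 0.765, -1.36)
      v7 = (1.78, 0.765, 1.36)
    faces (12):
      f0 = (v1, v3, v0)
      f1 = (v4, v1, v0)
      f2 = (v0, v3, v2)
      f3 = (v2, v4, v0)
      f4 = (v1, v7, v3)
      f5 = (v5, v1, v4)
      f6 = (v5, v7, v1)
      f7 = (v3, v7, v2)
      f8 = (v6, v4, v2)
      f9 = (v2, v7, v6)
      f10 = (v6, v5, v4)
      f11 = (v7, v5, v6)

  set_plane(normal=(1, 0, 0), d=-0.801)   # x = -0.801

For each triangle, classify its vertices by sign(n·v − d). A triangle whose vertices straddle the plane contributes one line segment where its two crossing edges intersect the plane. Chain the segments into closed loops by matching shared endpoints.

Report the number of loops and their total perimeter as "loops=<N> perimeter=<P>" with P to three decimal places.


Straddling triangles (8 of 12):
  (v4,v1,v0) [+--] → (-0.801, -0.765, 0.612)–(-0.801, -0.765, -1.36)  len=1.9720
  (v2,v4,v0) [-+-] → (-0.801, 0.34425, -1.36)–(-0.801, -0.765, -1.36)  len=1.1093
  (v1,v7,v3) [-+-] → (-0.801, -0.34425, 1.36)–(-0.801, 0.765, 1.36)  len=1.1093
  (v5,v1,v4) [+-+] → (-0.801, -0.765, 1.36)–(-0.801, -0.765, 0.612)  len=0.7480
  (v5,v7,v1) [++-] → (-0.801, -0.34425, 1.36)–(-0.801, -0.765, 1.36)  len=0.4207
  (v3,v7,v2) [-+-] → (-0.801, 0.765, 1.36)–(-0.801, 0.765, -0.612)  len=1.9720
  (v6,v4,v2) [++-] → (-0.801, 0.34425, -1.36)–(-0.801, 0.765, -1.36)  len=0.4207
  (v2,v7,v6) [-++] → (-0.801, 0.765, -0.612)–(-0.801, 0.765, -1.36)  len=0.7480

Chained into 1 loop(s):
  loop 1: 8 segments, perimeter = 8.5000
Total perimeter = 8.500

loops=1 perimeter=8.500


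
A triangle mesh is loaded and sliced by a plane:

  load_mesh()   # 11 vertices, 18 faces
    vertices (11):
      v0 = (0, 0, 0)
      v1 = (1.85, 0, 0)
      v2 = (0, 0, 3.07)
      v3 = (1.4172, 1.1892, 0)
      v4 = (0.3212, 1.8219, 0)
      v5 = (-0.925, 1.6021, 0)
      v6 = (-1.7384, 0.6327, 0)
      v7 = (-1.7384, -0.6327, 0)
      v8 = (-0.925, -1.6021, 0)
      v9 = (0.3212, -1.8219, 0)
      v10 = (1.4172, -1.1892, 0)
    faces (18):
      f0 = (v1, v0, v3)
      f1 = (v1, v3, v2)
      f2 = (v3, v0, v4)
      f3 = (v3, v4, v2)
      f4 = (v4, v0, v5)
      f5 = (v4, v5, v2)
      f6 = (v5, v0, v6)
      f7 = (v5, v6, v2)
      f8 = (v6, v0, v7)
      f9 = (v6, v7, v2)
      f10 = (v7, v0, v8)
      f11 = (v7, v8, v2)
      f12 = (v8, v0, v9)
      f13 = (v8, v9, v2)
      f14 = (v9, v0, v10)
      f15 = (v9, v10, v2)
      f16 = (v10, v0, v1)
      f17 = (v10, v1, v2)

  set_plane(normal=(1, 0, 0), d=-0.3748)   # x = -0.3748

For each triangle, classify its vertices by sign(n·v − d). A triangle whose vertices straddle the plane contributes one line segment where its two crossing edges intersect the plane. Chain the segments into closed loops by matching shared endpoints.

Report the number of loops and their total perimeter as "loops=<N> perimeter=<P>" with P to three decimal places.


loops=1 perimeter=9.435

Straddling triangles (10 of 18):
  (v4,v0,v5) [++-] → (-0.3748, 0.649154, 0)–(-0.3748, 1.69914, 0)  len=1.0500
  (v4,v5,v2) [+-+] → (-0.3748, 1.69914, 0)–(-0.3748, 0.649154, 1.82607)  len=2.1064
  (v5,v0,v6) [-+-] → (-0.3748, 0.649154, 0)–(-0.3748, 0.13641, 0)  len=0.5127
  (v5,v6,v2) [--+] → (-0.3748, 0.13641, 2.40811)–(-0.3748, 0.649154, 1.82607)  len=0.7757
  (v6,v0,v7) [-+-] → (-0.3748, 0.13641, 0)–(-0.3748, -0.13641, 0)  len=0.2728
  (v6,v7,v2) [--+] → (-0.3748, -0.13641, 2.40811)–(-0.3748, 0.13641, 2.40811)  len=0.2728
  (v7,v0,v8) [-+-] → (-0.3748, -0.13641, 0)–(-0.3748, -0.649154, 0)  len=0.5127
  (v7,v8,v2) [--+] → (-0.3748, -0.649154, 1.82607)–(-0.3748, -0.13641, 2.40811)  len=0.7757
  (v8,v0,v9) [-++] → (-0.3748, -0.649154, 0)–(-0.3748, -1.69914, 0)  len=1.0500
  (v8,v9,v2) [-++] → (-0.3748, -1.69914, 0)–(-0.3748, -0.649154, 1.82607)  len=2.1064

Chained into 1 loop(s):
  loop 1: 10 segments, perimeter = 9.4353
Total perimeter = 9.435


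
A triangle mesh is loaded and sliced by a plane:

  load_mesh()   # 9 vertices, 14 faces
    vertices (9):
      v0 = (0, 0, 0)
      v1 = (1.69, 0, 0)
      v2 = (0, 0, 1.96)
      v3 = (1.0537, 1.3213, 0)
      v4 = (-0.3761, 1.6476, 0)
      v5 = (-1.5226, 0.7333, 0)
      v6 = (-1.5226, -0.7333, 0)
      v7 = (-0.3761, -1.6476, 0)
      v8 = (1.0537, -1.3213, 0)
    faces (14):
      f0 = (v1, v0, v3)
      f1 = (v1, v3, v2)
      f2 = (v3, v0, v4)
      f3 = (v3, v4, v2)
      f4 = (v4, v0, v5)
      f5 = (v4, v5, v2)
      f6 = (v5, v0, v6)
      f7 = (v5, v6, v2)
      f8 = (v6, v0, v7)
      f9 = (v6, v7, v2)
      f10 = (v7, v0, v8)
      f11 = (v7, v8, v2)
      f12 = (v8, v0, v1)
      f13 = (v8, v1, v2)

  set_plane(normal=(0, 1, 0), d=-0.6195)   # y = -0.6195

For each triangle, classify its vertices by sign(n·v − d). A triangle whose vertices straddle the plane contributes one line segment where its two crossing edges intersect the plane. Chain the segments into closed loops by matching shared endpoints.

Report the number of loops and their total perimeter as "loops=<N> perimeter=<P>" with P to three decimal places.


loops=1 perimeter=6.803

Straddling triangles (8 of 14):
  (v5,v0,v6) [++-] → (-1.28631, -0.6195, 0)–(-1.5226, -0.6195, 0)  len=0.2363
  (v5,v6,v2) [+-+] → (-1.5226, -0.6195, 0)–(-1.28631, -0.6195, 0.30417)  len=0.3852
  (v6,v0,v7) [-+-] → (-1.28631, -0.6195, 0)–(-0.141414, -0.6195, 0)  len=1.1449
  (v6,v7,v2) [--+] → (-0.141414, -0.6195, 1.22304)–(-1.28631, -0.6195, 0.30417)  len=1.4680
  (v7,v0,v8) [-+-] → (-0.141414, -0.6195, 0)–(0.494034, -0.6195, 0)  len=0.6354
  (v7,v8,v2) [--+] → (0.494034, -0.6195, 1.04104)–(-0.141414, -0.6195, 1.22304)  len=0.6610
  (v8,v0,v1) [-++] → (0.494034, -0.6195, 0)–(1.39167, -0.6195, 0)  len=0.8976
  (v8,v1,v2) [-++] → (1.39167, -0.6195, 0)–(0.494034, -0.6195, 1.04104)  len=1.3746

Chained into 1 loop(s):
  loop 1: 8 segments, perimeter = 6.8031
Total perimeter = 6.803


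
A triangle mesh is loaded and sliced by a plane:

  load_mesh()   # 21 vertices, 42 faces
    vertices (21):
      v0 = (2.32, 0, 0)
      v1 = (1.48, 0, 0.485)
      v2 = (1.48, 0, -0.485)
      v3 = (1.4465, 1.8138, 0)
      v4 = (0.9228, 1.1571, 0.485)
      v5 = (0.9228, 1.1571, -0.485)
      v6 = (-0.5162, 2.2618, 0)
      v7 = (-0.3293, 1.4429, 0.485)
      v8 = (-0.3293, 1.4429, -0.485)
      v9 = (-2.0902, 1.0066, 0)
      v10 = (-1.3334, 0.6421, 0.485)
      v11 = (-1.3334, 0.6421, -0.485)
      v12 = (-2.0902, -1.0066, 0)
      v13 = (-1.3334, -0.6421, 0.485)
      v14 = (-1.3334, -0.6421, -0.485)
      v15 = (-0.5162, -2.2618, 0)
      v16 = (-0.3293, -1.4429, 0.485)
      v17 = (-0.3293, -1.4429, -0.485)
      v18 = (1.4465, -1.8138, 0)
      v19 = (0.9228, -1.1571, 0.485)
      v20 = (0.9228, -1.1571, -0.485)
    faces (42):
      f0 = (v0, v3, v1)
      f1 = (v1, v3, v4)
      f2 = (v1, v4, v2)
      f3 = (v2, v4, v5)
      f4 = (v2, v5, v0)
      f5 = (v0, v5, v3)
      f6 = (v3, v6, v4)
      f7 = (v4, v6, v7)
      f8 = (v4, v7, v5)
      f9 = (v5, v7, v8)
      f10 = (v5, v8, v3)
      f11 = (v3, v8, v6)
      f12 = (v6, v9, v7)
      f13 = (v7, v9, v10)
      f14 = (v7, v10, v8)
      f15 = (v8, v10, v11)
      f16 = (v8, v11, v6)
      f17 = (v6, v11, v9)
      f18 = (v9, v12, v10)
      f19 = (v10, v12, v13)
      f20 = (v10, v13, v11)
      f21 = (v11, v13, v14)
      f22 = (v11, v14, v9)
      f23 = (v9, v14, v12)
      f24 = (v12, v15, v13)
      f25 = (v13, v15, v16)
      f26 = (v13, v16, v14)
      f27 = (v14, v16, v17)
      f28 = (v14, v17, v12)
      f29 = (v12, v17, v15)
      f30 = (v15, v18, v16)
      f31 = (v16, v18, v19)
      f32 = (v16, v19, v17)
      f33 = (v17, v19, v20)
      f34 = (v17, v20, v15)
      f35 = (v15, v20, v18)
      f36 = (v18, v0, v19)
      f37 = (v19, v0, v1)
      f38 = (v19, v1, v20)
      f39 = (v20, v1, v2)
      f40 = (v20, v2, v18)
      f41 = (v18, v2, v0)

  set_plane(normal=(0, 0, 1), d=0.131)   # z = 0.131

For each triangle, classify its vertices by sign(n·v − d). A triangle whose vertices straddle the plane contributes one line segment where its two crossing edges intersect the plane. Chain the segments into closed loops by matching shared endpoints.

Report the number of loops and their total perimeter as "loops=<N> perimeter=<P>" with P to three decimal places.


Straddling triangles (28 of 42):
  (v0,v3,v1) [--+] → (1.45555, 1.32389, 0.131)–(2.09311, 0, 0.131)  len=1.4694
  (v1,v3,v4) [+-+] → (1.45555, 1.32389, 0.131)–(1.30505, 1.63642, 0.131)  len=0.3469
  (v1,v4,v2) [++-] → (1.12615, 0.734818, 0.131)–(1.48, 0, 0.131)  len=0.8156
  (v2,v4,v5) [-+-] → (1.12615, 0.734818, 0.131)–(0.9228, 1.1571, 0.131)  len=0.4687
  (v3,v6,v4) [--+] → (-0.127522, 1.96342, 0.131)–(1.30505, 1.63642, 0.131)  len=1.4694
  (v4,v6,v7) [+-+] → (-0.127522, 1.96342, 0.131)–(-0.465718, 2.04061, 0.131)  len=0.3469
  (v4,v7,v5) [++-] → (0.127652, 1.3386, 0.131)–(0.9228, 1.1571, 0.131)  len=0.8156
  (v5,v7,v8) [-+-] → (0.127652, 1.3386, 0.131)–(-0.3293, 1.4429, 0.131)  len=0.4687
  (v6,v9,v7) [--+] → (-1.61458, 1.12445, 0.131)–(-0.465718, 2.04061, 0.131)  len=1.4694
  (v7,v9,v10) [+-+] → (-1.61458, 1.12445, 0.131)–(-1.88579, 0.908147, 0.131)  len=0.3469
  (v7,v10,v8) [++-] → (-0.966955, 0.934351, 0.131)–(-0.3293, 1.4429, 0.131)  len=0.8156
  (v8,v10,v11) [-+-] → (-0.966955, 0.934351, 0.131)–(-1.3334, 0.6421, 0.131)  len=0.4687
  (v9,v12,v10) [--+] → (-1.88579, -0.561281, 0.131)–(-1.88579, 0.908147, 0.131)  len=1.4694
  (v10,v12,v13) [+-+] → (-1.88579, -0.561281, 0.131)–(-1.88579, -0.908147, 0.131)  len=0.3469
  (v10,v13,v11) [++-] → (-1.3334, -0.173433, 0.131)–(-1.3334, 0.6421, 0.131)  len=0.8155
  (v11,v13,v14) [-+-] → (-1.3334, -0.173433, 0.131)–(-1.3334, -0.6421, 0.131)  len=0.4687
  (v12,v15,v13) [--+] → (-0.736928, -1.82431, 0.131)–(-1.88579, -0.908147, 0.131)  len=1.4694
  (v13,v15,v16) [+-+] → (-0.736928, -1.82431, 0.131)–(-0.465718, -2.04061, 0.131)  len=0.3469
  (v13,v16,v14) [++-] → (-0.695745, -1.15065, 0.131)–(-1.3334, -0.6421, 0.131)  len=0.8156
  (v14,v16,v17) [-+-] → (-0.695745, -1.15065, 0.131)–(-0.3293, -1.4429, 0.131)  len=0.4687
  (v15,v18,v16) [--+] → (0.966851, -1.71362, 0.131)–(-0.465718, -2.04061, 0.131)  len=1.4694
  (v16,v18,v19) [+-+] → (0.966851, -1.71362, 0.131)–(1.30505, -1.63642, 0.131)  len=0.3469
  (v16,v19,v17) [++-] → (0.465848, -1.2614, 0.131)–(-0.3293, -1.4429, 0.131)  len=0.8156
  (v17,v19,v20) [-+-] → (0.465848, -1.2614, 0.131)–(0.9228, -1.1571, 0.131)  len=0.4687
  (v18,v0,v19) [--+] → (1.94261, -0.312536, 0.131)–(1.30505, -1.63642, 0.131)  len=1.4694
  (v19,v0,v1) [+-+] → (1.94261, -0.312536, 0.131)–(2.09311, 0, 0.131)  len=0.3469
  (v19,v1,v20) [++-] → (1.27665, -0.422282, 0.131)–(0.9228, -1.1571, 0.131)  len=0.8156
  (v20,v1,v2) [-+-] → (1.27665, -0.422282, 0.131)–(1.48, 0, 0.131)  len=0.4687

Chained into 2 loop(s):
  loop 1: 14 segments, perimeter = 12.7142
  loop 2: 14 segments, perimeter = 8.9900
Total perimeter = 21.704

loops=2 perimeter=21.704
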